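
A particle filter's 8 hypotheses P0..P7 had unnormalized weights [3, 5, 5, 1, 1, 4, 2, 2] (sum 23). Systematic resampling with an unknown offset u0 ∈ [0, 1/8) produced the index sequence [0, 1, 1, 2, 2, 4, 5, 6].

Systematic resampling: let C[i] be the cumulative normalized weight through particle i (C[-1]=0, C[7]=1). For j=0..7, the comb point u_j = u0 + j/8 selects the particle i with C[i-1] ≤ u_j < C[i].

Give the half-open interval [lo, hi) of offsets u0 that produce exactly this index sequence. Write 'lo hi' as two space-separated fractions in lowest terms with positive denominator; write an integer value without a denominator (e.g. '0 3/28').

C = [3/23, 8/23, 13/23, 14/23, 15/23, 19/23, 21/23, 1]
j=0 picked index 0: u0 ∈ [0, 3/23)
j=1 picked index 1: u0 ∈ [1/184, 41/184)
j=2 picked index 1: u0 ∈ [-11/92, 9/92)
j=3 picked index 2: u0 ∈ [-5/184, 35/184)
j=4 picked index 2: u0 ∈ [-7/46, 3/46)
j=5 picked index 4: u0 ∈ [-3/184, 5/184)
j=6 picked index 5: u0 ∈ [-9/92, 7/92)
j=7 picked index 6: u0 ∈ [-9/184, 7/184)
intersection: [1/184, 5/184)

1/184 5/184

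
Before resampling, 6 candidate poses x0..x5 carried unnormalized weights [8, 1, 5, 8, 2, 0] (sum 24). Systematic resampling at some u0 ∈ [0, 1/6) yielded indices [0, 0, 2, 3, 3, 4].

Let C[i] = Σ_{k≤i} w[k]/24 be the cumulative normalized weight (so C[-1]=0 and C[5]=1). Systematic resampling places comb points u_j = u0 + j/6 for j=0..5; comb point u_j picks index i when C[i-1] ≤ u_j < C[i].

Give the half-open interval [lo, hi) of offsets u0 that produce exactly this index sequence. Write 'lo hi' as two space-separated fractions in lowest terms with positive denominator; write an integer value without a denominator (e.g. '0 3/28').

1/12 1/6

C = [1/3, 3/8, 7/12, 11/12, 1, 1]
j=0 picked index 0: u0 ∈ [0, 1/3)
j=1 picked index 0: u0 ∈ [-1/6, 1/6)
j=2 picked index 2: u0 ∈ [1/24, 1/4)
j=3 picked index 3: u0 ∈ [1/12, 5/12)
j=4 picked index 3: u0 ∈ [-1/12, 1/4)
j=5 picked index 4: u0 ∈ [1/12, 1/6)
intersection: [1/12, 1/6)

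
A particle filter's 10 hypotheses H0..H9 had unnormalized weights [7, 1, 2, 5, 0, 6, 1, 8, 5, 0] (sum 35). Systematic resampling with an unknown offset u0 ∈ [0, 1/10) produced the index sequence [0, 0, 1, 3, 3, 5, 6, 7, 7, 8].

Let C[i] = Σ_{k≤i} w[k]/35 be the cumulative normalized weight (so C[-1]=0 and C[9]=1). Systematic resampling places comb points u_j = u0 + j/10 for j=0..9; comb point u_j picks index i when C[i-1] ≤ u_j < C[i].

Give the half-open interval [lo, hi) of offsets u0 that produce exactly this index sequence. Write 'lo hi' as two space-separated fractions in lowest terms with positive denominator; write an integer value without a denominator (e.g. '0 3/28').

0 1/35

C = [1/5, 8/35, 2/7, 3/7, 3/7, 3/5, 22/35, 6/7, 1, 1]
j=0 picked index 0: u0 ∈ [0, 1/5)
j=1 picked index 0: u0 ∈ [-1/10, 1/10)
j=2 picked index 1: u0 ∈ [0, 1/35)
j=3 picked index 3: u0 ∈ [-1/70, 9/70)
j=4 picked index 3: u0 ∈ [-4/35, 1/35)
j=5 picked index 5: u0 ∈ [-1/14, 1/10)
j=6 picked index 6: u0 ∈ [0, 1/35)
j=7 picked index 7: u0 ∈ [-1/14, 11/70)
j=8 picked index 7: u0 ∈ [-6/35, 2/35)
j=9 picked index 8: u0 ∈ [-3/70, 1/10)
intersection: [0, 1/35)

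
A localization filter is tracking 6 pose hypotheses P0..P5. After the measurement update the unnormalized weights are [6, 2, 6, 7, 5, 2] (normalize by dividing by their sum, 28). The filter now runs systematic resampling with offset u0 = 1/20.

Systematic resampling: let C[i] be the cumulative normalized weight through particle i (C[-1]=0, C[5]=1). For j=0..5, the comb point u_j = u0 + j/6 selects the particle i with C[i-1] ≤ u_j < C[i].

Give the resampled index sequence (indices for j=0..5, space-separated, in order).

C = [3/14, 2/7, 1/2, 3/4, 13/14, 1]
j=0: u_0=1/20 ∈ [0, 3/14) → index 0
j=1: u_1=13/60 ∈ [3/14, 2/7) → index 1
j=2: u_2=23/60 ∈ [2/7, 1/2) → index 2
j=3: u_3=11/20 ∈ [1/2, 3/4) → index 3
j=4: u_4=43/60 ∈ [1/2, 3/4) → index 3
j=5: u_5=53/60 ∈ [3/4, 13/14) → index 4

0 1 2 3 3 4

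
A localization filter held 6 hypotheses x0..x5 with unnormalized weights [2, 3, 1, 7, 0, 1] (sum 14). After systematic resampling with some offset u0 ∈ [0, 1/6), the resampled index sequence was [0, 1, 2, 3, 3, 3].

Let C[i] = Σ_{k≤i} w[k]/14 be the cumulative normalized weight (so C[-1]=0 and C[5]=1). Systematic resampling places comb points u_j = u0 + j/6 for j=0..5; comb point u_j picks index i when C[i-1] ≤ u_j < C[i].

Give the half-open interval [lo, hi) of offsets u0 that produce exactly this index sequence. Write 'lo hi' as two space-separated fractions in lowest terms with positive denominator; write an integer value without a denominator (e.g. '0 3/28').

1/42 2/21

C = [1/7, 5/14, 3/7, 13/14, 13/14, 1]
j=0 picked index 0: u0 ∈ [0, 1/7)
j=1 picked index 1: u0 ∈ [-1/42, 4/21)
j=2 picked index 2: u0 ∈ [1/42, 2/21)
j=3 picked index 3: u0 ∈ [-1/14, 3/7)
j=4 picked index 3: u0 ∈ [-5/21, 11/42)
j=5 picked index 3: u0 ∈ [-17/42, 2/21)
intersection: [1/42, 2/21)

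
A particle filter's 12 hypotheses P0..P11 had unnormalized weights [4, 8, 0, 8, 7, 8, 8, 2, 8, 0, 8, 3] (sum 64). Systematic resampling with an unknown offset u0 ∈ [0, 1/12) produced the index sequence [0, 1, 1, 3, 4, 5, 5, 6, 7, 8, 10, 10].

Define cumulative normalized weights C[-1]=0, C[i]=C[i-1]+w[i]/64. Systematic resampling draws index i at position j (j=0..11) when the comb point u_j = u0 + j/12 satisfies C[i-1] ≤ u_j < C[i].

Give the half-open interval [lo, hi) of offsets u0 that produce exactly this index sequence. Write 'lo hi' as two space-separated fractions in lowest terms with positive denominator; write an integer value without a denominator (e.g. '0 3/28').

1/192 1/48

C = [1/16, 3/16, 3/16, 5/16, 27/64, 35/64, 43/64, 45/64, 53/64, 53/64, 61/64, 1]
j=0 picked index 0: u0 ∈ [0, 1/16)
j=1 picked index 1: u0 ∈ [-1/48, 5/48)
j=2 picked index 1: u0 ∈ [-5/48, 1/48)
j=3 picked index 3: u0 ∈ [-1/16, 1/16)
j=4 picked index 4: u0 ∈ [-1/48, 17/192)
j=5 picked index 5: u0 ∈ [1/192, 25/192)
j=6 picked index 5: u0 ∈ [-5/64, 3/64)
j=7 picked index 6: u0 ∈ [-7/192, 17/192)
j=8 picked index 7: u0 ∈ [1/192, 7/192)
j=9 picked index 8: u0 ∈ [-3/64, 5/64)
j=10 picked index 10: u0 ∈ [-1/192, 23/192)
j=11 picked index 10: u0 ∈ [-17/192, 7/192)
intersection: [1/192, 1/48)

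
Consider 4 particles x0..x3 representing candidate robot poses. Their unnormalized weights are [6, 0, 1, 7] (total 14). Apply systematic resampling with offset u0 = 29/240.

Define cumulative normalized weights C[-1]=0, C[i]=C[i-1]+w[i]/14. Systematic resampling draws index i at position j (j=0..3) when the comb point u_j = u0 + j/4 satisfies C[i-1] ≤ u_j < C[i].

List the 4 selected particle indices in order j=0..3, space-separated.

C = [3/7, 3/7, 1/2, 1]
j=0: u_0=29/240 ∈ [0, 3/7) → index 0
j=1: u_1=89/240 ∈ [0, 3/7) → index 0
j=2: u_2=149/240 ∈ [1/2, 1) → index 3
j=3: u_3=209/240 ∈ [1/2, 1) → index 3

0 0 3 3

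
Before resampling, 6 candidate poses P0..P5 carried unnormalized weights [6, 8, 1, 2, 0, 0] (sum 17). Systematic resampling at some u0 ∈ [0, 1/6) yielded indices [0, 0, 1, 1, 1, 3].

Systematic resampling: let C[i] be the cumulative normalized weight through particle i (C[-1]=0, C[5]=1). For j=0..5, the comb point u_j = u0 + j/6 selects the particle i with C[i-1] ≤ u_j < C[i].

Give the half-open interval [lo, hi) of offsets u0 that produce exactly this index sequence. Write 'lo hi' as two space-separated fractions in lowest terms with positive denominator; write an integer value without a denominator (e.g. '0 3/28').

5/102 8/51

C = [6/17, 14/17, 15/17, 1, 1, 1]
j=0 picked index 0: u0 ∈ [0, 6/17)
j=1 picked index 0: u0 ∈ [-1/6, 19/102)
j=2 picked index 1: u0 ∈ [1/51, 25/51)
j=3 picked index 1: u0 ∈ [-5/34, 11/34)
j=4 picked index 1: u0 ∈ [-16/51, 8/51)
j=5 picked index 3: u0 ∈ [5/102, 1/6)
intersection: [5/102, 8/51)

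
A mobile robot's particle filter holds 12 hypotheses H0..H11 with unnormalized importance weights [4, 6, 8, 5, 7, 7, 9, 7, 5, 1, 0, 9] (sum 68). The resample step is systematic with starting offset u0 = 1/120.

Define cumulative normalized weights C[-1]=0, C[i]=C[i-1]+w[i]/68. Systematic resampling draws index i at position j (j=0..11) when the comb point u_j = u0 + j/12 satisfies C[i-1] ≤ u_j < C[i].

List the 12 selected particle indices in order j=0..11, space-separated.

0 1 2 2 4 4 5 6 6 7 8 11

C = [1/17, 5/34, 9/34, 23/68, 15/34, 37/68, 23/34, 53/68, 29/34, 59/68, 59/68, 1]
j=0: u_0=1/120 ∈ [0, 1/17) → index 0
j=1: u_1=11/120 ∈ [1/17, 5/34) → index 1
j=2: u_2=7/40 ∈ [5/34, 9/34) → index 2
j=3: u_3=31/120 ∈ [5/34, 9/34) → index 2
j=4: u_4=41/120 ∈ [23/68, 15/34) → index 4
j=5: u_5=17/40 ∈ [23/68, 15/34) → index 4
j=6: u_6=61/120 ∈ [15/34, 37/68) → index 5
j=7: u_7=71/120 ∈ [37/68, 23/34) → index 6
j=8: u_8=27/40 ∈ [37/68, 23/34) → index 6
j=9: u_9=91/120 ∈ [23/34, 53/68) → index 7
j=10: u_10=101/120 ∈ [53/68, 29/34) → index 8
j=11: u_11=37/40 ∈ [59/68, 1) → index 11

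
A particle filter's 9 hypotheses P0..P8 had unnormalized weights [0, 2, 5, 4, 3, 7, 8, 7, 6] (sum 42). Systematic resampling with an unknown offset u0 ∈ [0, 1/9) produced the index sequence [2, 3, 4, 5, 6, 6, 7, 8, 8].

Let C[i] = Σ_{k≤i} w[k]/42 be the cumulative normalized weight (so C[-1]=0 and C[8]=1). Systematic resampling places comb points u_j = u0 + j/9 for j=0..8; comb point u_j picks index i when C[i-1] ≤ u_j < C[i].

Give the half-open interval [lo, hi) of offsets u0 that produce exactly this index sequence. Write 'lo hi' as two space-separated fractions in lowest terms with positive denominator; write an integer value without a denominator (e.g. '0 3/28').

5/63 1/9

C = [0, 1/21, 1/6, 11/42, 1/3, 1/2, 29/42, 6/7, 1]
j=0 picked index 2: u0 ∈ [1/21, 1/6)
j=1 picked index 3: u0 ∈ [1/18, 19/126)
j=2 picked index 4: u0 ∈ [5/126, 1/9)
j=3 picked index 5: u0 ∈ [0, 1/6)
j=4 picked index 6: u0 ∈ [1/18, 31/126)
j=5 picked index 6: u0 ∈ [-1/18, 17/126)
j=6 picked index 7: u0 ∈ [1/42, 4/21)
j=7 picked index 8: u0 ∈ [5/63, 2/9)
j=8 picked index 8: u0 ∈ [-2/63, 1/9)
intersection: [5/63, 1/9)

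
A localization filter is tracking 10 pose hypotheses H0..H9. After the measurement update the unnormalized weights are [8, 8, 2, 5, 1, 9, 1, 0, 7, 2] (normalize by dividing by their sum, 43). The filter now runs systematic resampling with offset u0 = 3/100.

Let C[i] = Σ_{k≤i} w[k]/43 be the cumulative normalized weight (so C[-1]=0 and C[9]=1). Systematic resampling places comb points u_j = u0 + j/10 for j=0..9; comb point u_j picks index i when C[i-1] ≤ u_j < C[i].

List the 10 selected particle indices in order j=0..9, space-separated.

0 0 1 1 3 3 5 5 8 8

C = [8/43, 16/43, 18/43, 23/43, 24/43, 33/43, 34/43, 34/43, 41/43, 1]
j=0: u_0=3/100 ∈ [0, 8/43) → index 0
j=1: u_1=13/100 ∈ [0, 8/43) → index 0
j=2: u_2=23/100 ∈ [8/43, 16/43) → index 1
j=3: u_3=33/100 ∈ [8/43, 16/43) → index 1
j=4: u_4=43/100 ∈ [18/43, 23/43) → index 3
j=5: u_5=53/100 ∈ [18/43, 23/43) → index 3
j=6: u_6=63/100 ∈ [24/43, 33/43) → index 5
j=7: u_7=73/100 ∈ [24/43, 33/43) → index 5
j=8: u_8=83/100 ∈ [34/43, 41/43) → index 8
j=9: u_9=93/100 ∈ [34/43, 41/43) → index 8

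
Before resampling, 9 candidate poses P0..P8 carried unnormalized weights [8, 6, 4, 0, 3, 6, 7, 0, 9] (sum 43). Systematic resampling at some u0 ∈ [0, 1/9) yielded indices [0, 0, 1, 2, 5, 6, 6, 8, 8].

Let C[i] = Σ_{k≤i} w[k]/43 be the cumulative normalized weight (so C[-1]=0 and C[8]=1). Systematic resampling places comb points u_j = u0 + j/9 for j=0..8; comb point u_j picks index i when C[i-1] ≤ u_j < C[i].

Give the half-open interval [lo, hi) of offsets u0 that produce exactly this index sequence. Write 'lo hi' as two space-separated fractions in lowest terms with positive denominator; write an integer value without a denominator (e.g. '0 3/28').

C = [8/43, 14/43, 18/43, 18/43, 21/43, 27/43, 34/43, 34/43, 1]
j=0 picked index 0: u0 ∈ [0, 8/43)
j=1 picked index 0: u0 ∈ [-1/9, 29/387)
j=2 picked index 1: u0 ∈ [-14/387, 40/387)
j=3 picked index 2: u0 ∈ [-1/129, 11/129)
j=4 picked index 5: u0 ∈ [17/387, 71/387)
j=5 picked index 6: u0 ∈ [28/387, 91/387)
j=6 picked index 6: u0 ∈ [-5/129, 16/129)
j=7 picked index 8: u0 ∈ [5/387, 2/9)
j=8 picked index 8: u0 ∈ [-38/387, 1/9)
intersection: [28/387, 29/387)

28/387 29/387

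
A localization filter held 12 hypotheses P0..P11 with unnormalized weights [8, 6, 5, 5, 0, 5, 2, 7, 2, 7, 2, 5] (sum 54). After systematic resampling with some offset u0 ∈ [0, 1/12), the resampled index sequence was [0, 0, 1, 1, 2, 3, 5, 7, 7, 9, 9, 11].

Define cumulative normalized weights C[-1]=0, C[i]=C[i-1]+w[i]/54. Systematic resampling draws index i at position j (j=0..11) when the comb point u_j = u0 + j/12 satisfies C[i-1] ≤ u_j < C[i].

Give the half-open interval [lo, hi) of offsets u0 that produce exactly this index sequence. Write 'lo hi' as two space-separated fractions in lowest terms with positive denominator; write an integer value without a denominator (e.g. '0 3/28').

C = [4/27, 7/27, 19/54, 4/9, 4/9, 29/54, 31/54, 19/27, 20/27, 47/54, 49/54, 1]
j=0 picked index 0: u0 ∈ [0, 4/27)
j=1 picked index 0: u0 ∈ [-1/12, 7/108)
j=2 picked index 1: u0 ∈ [-1/54, 5/54)
j=3 picked index 1: u0 ∈ [-11/108, 1/108)
j=4 picked index 2: u0 ∈ [-2/27, 1/54)
j=5 picked index 3: u0 ∈ [-7/108, 1/36)
j=6 picked index 5: u0 ∈ [-1/18, 1/27)
j=7 picked index 7: u0 ∈ [-1/108, 13/108)
j=8 picked index 7: u0 ∈ [-5/54, 1/27)
j=9 picked index 9: u0 ∈ [-1/108, 13/108)
j=10 picked index 9: u0 ∈ [-5/54, 1/27)
j=11 picked index 11: u0 ∈ [-1/108, 1/12)
intersection: [0, 1/108)

0 1/108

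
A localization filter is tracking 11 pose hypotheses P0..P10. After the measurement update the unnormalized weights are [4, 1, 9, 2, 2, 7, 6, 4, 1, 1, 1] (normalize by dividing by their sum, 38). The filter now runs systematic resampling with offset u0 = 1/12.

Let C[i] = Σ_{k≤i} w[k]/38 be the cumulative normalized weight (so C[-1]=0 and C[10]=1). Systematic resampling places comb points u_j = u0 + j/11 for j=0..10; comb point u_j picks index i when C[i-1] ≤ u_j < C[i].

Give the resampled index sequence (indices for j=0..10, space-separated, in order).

0 2 2 2 4 5 5 6 6 7 10

C = [2/19, 5/38, 7/19, 8/19, 9/19, 25/38, 31/38, 35/38, 18/19, 37/38, 1]
j=0: u_0=1/12 ∈ [0, 2/19) → index 0
j=1: u_1=23/132 ∈ [5/38, 7/19) → index 2
j=2: u_2=35/132 ∈ [5/38, 7/19) → index 2
j=3: u_3=47/132 ∈ [5/38, 7/19) → index 2
j=4: u_4=59/132 ∈ [8/19, 9/19) → index 4
j=5: u_5=71/132 ∈ [9/19, 25/38) → index 5
j=6: u_6=83/132 ∈ [9/19, 25/38) → index 5
j=7: u_7=95/132 ∈ [25/38, 31/38) → index 6
j=8: u_8=107/132 ∈ [25/38, 31/38) → index 6
j=9: u_9=119/132 ∈ [31/38, 35/38) → index 7
j=10: u_10=131/132 ∈ [37/38, 1) → index 10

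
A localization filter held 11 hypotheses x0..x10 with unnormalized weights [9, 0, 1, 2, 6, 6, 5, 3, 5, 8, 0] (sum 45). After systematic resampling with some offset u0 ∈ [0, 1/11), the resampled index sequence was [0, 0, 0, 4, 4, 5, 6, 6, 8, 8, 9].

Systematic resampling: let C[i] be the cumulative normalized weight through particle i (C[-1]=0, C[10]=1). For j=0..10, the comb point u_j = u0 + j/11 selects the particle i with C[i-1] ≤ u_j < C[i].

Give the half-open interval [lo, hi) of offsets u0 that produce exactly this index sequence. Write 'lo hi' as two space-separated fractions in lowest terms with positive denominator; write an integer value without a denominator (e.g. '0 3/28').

0 2/495

C = [1/5, 1/5, 2/9, 4/15, 2/5, 8/15, 29/45, 32/45, 37/45, 1, 1]
j=0 picked index 0: u0 ∈ [0, 1/5)
j=1 picked index 0: u0 ∈ [-1/11, 6/55)
j=2 picked index 0: u0 ∈ [-2/11, 1/55)
j=3 picked index 4: u0 ∈ [-1/165, 7/55)
j=4 picked index 4: u0 ∈ [-16/165, 2/55)
j=5 picked index 5: u0 ∈ [-3/55, 13/165)
j=6 picked index 6: u0 ∈ [-2/165, 49/495)
j=7 picked index 6: u0 ∈ [-17/165, 4/495)
j=8 picked index 8: u0 ∈ [-8/495, 47/495)
j=9 picked index 8: u0 ∈ [-53/495, 2/495)
j=10 picked index 9: u0 ∈ [-43/495, 1/11)
intersection: [0, 2/495)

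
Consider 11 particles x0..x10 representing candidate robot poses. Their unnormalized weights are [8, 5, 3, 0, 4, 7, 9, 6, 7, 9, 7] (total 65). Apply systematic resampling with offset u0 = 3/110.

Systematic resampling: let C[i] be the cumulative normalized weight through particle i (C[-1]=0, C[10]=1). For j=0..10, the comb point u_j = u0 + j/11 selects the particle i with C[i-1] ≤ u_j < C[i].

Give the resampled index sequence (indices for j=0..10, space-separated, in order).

0 0 2 4 5 6 7 8 9 9 10

C = [8/65, 1/5, 16/65, 16/65, 4/13, 27/65, 36/65, 42/65, 49/65, 58/65, 1]
j=0: u_0=3/110 ∈ [0, 8/65) → index 0
j=1: u_1=13/110 ∈ [0, 8/65) → index 0
j=2: u_2=23/110 ∈ [1/5, 16/65) → index 2
j=3: u_3=3/10 ∈ [16/65, 4/13) → index 4
j=4: u_4=43/110 ∈ [4/13, 27/65) → index 5
j=5: u_5=53/110 ∈ [27/65, 36/65) → index 6
j=6: u_6=63/110 ∈ [36/65, 42/65) → index 7
j=7: u_7=73/110 ∈ [42/65, 49/65) → index 8
j=8: u_8=83/110 ∈ [49/65, 58/65) → index 9
j=9: u_9=93/110 ∈ [49/65, 58/65) → index 9
j=10: u_10=103/110 ∈ [58/65, 1) → index 10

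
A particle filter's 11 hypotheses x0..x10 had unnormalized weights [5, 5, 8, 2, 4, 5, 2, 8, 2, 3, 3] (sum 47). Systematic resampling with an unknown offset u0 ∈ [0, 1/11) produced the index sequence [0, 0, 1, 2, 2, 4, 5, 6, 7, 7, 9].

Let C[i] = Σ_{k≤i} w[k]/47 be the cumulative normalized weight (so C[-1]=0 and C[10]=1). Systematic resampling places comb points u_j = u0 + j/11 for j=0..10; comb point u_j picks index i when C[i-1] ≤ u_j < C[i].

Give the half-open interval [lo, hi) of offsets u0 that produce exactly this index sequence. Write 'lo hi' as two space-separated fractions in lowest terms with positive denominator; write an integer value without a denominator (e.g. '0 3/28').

C = [5/47, 10/47, 18/47, 20/47, 24/47, 29/47, 31/47, 39/47, 41/47, 44/47, 1]
j=0 picked index 0: u0 ∈ [0, 5/47)
j=1 picked index 0: u0 ∈ [-1/11, 8/517)
j=2 picked index 1: u0 ∈ [-39/517, 16/517)
j=3 picked index 2: u0 ∈ [-31/517, 57/517)
j=4 picked index 2: u0 ∈ [-78/517, 10/517)
j=5 picked index 4: u0 ∈ [-15/517, 29/517)
j=6 picked index 5: u0 ∈ [-18/517, 37/517)
j=7 picked index 6: u0 ∈ [-10/517, 12/517)
j=8 picked index 7: u0 ∈ [-35/517, 53/517)
j=9 picked index 7: u0 ∈ [-82/517, 6/517)
j=10 picked index 9: u0 ∈ [-19/517, 14/517)
intersection: [0, 6/517)

0 6/517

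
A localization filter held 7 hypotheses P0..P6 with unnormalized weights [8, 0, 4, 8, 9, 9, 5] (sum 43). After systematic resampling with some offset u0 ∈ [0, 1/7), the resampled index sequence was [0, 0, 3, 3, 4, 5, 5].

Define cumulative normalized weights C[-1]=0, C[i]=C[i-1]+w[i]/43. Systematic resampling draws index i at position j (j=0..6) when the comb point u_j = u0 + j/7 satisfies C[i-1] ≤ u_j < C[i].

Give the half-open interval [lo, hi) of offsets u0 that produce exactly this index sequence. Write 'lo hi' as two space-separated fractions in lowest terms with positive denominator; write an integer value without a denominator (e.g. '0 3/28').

C = [8/43, 8/43, 12/43, 20/43, 29/43, 38/43, 1]
j=0 picked index 0: u0 ∈ [0, 8/43)
j=1 picked index 0: u0 ∈ [-1/7, 13/301)
j=2 picked index 3: u0 ∈ [-2/301, 54/301)
j=3 picked index 3: u0 ∈ [-45/301, 11/301)
j=4 picked index 4: u0 ∈ [-32/301, 31/301)
j=5 picked index 5: u0 ∈ [-12/301, 51/301)
j=6 picked index 5: u0 ∈ [-55/301, 8/301)
intersection: [0, 8/301)

0 8/301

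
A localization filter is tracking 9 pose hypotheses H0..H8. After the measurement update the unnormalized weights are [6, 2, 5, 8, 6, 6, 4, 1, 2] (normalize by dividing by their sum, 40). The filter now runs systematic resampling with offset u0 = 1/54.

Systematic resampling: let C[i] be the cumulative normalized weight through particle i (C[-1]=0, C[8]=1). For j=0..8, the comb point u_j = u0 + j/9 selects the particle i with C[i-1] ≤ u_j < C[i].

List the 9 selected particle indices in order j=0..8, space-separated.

0 0 2 3 3 4 5 5 6

C = [3/20, 1/5, 13/40, 21/40, 27/40, 33/40, 37/40, 19/20, 1]
j=0: u_0=1/54 ∈ [0, 3/20) → index 0
j=1: u_1=7/54 ∈ [0, 3/20) → index 0
j=2: u_2=13/54 ∈ [1/5, 13/40) → index 2
j=3: u_3=19/54 ∈ [13/40, 21/40) → index 3
j=4: u_4=25/54 ∈ [13/40, 21/40) → index 3
j=5: u_5=31/54 ∈ [21/40, 27/40) → index 4
j=6: u_6=37/54 ∈ [27/40, 33/40) → index 5
j=7: u_7=43/54 ∈ [27/40, 33/40) → index 5
j=8: u_8=49/54 ∈ [33/40, 37/40) → index 6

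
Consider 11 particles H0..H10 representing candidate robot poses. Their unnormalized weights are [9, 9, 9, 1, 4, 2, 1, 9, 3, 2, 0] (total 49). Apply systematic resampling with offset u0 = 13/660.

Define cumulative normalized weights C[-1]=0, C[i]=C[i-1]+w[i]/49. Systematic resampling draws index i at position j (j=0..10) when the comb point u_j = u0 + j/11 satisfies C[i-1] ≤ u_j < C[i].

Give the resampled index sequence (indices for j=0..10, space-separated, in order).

0 0 1 1 2 2 3 5 7 7 8

C = [9/49, 18/49, 27/49, 4/7, 32/49, 34/49, 5/7, 44/49, 47/49, 1, 1]
j=0: u_0=13/660 ∈ [0, 9/49) → index 0
j=1: u_1=73/660 ∈ [0, 9/49) → index 0
j=2: u_2=133/660 ∈ [9/49, 18/49) → index 1
j=3: u_3=193/660 ∈ [9/49, 18/49) → index 1
j=4: u_4=23/60 ∈ [18/49, 27/49) → index 2
j=5: u_5=313/660 ∈ [18/49, 27/49) → index 2
j=6: u_6=373/660 ∈ [27/49, 4/7) → index 3
j=7: u_7=433/660 ∈ [32/49, 34/49) → index 5
j=8: u_8=493/660 ∈ [5/7, 44/49) → index 7
j=9: u_9=553/660 ∈ [5/7, 44/49) → index 7
j=10: u_10=613/660 ∈ [44/49, 47/49) → index 8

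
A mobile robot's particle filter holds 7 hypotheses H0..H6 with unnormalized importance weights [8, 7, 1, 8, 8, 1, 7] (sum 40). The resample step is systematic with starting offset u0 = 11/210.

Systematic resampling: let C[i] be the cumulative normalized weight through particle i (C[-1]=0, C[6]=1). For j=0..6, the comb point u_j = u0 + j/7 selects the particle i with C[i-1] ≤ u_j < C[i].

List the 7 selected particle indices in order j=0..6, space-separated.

0 0 1 3 4 4 6

C = [1/5, 3/8, 2/5, 3/5, 4/5, 33/40, 1]
j=0: u_0=11/210 ∈ [0, 1/5) → index 0
j=1: u_1=41/210 ∈ [0, 1/5) → index 0
j=2: u_2=71/210 ∈ [1/5, 3/8) → index 1
j=3: u_3=101/210 ∈ [2/5, 3/5) → index 3
j=4: u_4=131/210 ∈ [3/5, 4/5) → index 4
j=5: u_5=23/30 ∈ [3/5, 4/5) → index 4
j=6: u_6=191/210 ∈ [33/40, 1) → index 6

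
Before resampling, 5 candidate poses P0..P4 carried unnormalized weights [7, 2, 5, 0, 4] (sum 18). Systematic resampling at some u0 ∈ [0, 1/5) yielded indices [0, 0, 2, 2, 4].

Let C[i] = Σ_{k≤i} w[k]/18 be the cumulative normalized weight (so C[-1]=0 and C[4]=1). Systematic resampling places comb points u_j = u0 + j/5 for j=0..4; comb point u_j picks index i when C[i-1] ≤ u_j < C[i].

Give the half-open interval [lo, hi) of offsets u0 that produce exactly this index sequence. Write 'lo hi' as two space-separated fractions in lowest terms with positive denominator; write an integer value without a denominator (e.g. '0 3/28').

1/10 8/45

C = [7/18, 1/2, 7/9, 7/9, 1]
j=0 picked index 0: u0 ∈ [0, 7/18)
j=1 picked index 0: u0 ∈ [-1/5, 17/90)
j=2 picked index 2: u0 ∈ [1/10, 17/45)
j=3 picked index 2: u0 ∈ [-1/10, 8/45)
j=4 picked index 4: u0 ∈ [-1/45, 1/5)
intersection: [1/10, 8/45)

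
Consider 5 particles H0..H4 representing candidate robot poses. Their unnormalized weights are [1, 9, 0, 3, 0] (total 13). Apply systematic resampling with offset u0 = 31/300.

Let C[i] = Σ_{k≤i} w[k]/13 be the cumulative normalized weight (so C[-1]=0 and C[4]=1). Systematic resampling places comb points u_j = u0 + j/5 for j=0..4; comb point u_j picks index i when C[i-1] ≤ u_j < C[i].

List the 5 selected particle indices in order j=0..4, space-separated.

C = [1/13, 10/13, 10/13, 1, 1]
j=0: u_0=31/300 ∈ [1/13, 10/13) → index 1
j=1: u_1=91/300 ∈ [1/13, 10/13) → index 1
j=2: u_2=151/300 ∈ [1/13, 10/13) → index 1
j=3: u_3=211/300 ∈ [1/13, 10/13) → index 1
j=4: u_4=271/300 ∈ [10/13, 1) → index 3

1 1 1 1 3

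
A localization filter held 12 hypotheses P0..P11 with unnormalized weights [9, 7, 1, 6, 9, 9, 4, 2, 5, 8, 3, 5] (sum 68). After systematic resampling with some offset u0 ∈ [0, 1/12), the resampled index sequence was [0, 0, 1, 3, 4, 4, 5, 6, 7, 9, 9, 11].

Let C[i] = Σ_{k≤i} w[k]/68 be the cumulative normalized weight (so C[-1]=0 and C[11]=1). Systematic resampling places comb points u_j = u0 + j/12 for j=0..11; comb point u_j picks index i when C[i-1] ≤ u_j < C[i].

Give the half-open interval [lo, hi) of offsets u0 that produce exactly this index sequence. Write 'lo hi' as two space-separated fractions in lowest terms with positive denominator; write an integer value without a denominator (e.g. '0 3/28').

C = [9/68, 4/17, 1/4, 23/68, 8/17, 41/68, 45/68, 47/68, 13/17, 15/17, 63/68, 1]
j=0 picked index 0: u0 ∈ [0, 9/68)
j=1 picked index 0: u0 ∈ [-1/12, 5/102)
j=2 picked index 1: u0 ∈ [-7/204, 7/102)
j=3 picked index 3: u0 ∈ [0, 3/34)
j=4 picked index 4: u0 ∈ [1/204, 7/51)
j=5 picked index 4: u0 ∈ [-4/51, 11/204)
j=6 picked index 5: u0 ∈ [-1/34, 7/68)
j=7 picked index 6: u0 ∈ [1/51, 4/51)
j=8 picked index 7: u0 ∈ [-1/204, 5/204)
j=9 picked index 9: u0 ∈ [1/68, 9/68)
j=10 picked index 9: u0 ∈ [-7/102, 5/102)
j=11 picked index 11: u0 ∈ [1/102, 1/12)
intersection: [1/51, 5/204)

1/51 5/204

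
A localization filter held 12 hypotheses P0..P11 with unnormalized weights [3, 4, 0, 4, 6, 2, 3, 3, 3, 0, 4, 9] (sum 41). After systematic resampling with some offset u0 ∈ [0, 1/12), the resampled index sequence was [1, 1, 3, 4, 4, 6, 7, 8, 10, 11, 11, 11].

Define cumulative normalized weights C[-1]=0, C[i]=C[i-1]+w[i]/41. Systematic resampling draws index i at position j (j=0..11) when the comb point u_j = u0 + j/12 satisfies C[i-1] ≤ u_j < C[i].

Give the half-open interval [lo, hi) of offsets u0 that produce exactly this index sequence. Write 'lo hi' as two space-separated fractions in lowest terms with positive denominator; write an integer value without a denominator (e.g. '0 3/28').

3/41 10/123

C = [3/41, 7/41, 7/41, 11/41, 17/41, 19/41, 22/41, 25/41, 28/41, 28/41, 32/41, 1]
j=0 picked index 1: u0 ∈ [3/41, 7/41)
j=1 picked index 1: u0 ∈ [-5/492, 43/492)
j=2 picked index 3: u0 ∈ [1/246, 25/246)
j=3 picked index 4: u0 ∈ [3/164, 27/164)
j=4 picked index 4: u0 ∈ [-8/123, 10/123)
j=5 picked index 6: u0 ∈ [23/492, 59/492)
j=6 picked index 7: u0 ∈ [3/82, 9/82)
j=7 picked index 8: u0 ∈ [13/492, 49/492)
j=8 picked index 10: u0 ∈ [2/123, 14/123)
j=9 picked index 11: u0 ∈ [5/164, 1/4)
j=10 picked index 11: u0 ∈ [-13/246, 1/6)
j=11 picked index 11: u0 ∈ [-67/492, 1/12)
intersection: [3/41, 10/123)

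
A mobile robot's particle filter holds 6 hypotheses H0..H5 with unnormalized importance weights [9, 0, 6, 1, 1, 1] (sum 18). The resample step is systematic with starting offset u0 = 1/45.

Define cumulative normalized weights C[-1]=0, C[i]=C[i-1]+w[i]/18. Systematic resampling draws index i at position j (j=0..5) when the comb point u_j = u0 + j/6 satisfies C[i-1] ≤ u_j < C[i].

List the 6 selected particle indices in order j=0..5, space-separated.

C = [1/2, 1/2, 5/6, 8/9, 17/18, 1]
j=0: u_0=1/45 ∈ [0, 1/2) → index 0
j=1: u_1=17/90 ∈ [0, 1/2) → index 0
j=2: u_2=16/45 ∈ [0, 1/2) → index 0
j=3: u_3=47/90 ∈ [1/2, 5/6) → index 2
j=4: u_4=31/45 ∈ [1/2, 5/6) → index 2
j=5: u_5=77/90 ∈ [5/6, 8/9) → index 3

0 0 0 2 2 3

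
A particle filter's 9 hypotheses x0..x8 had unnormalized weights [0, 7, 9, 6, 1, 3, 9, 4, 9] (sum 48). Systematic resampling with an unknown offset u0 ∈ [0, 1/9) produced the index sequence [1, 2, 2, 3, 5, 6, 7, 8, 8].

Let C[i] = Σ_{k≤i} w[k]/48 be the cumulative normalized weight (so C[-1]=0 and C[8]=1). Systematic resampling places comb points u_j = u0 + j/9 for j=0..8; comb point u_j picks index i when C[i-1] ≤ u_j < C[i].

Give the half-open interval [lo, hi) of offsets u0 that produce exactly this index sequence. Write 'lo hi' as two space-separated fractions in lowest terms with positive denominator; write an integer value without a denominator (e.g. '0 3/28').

1/16 7/72

C = [0, 7/48, 1/3, 11/24, 23/48, 13/24, 35/48, 13/16, 1]
j=0 picked index 1: u0 ∈ [0, 7/48)
j=1 picked index 2: u0 ∈ [5/144, 2/9)
j=2 picked index 2: u0 ∈ [-11/144, 1/9)
j=3 picked index 3: u0 ∈ [0, 1/8)
j=4 picked index 5: u0 ∈ [5/144, 7/72)
j=5 picked index 6: u0 ∈ [-1/72, 25/144)
j=6 picked index 7: u0 ∈ [1/16, 7/48)
j=7 picked index 8: u0 ∈ [5/144, 2/9)
j=8 picked index 8: u0 ∈ [-11/144, 1/9)
intersection: [1/16, 7/72)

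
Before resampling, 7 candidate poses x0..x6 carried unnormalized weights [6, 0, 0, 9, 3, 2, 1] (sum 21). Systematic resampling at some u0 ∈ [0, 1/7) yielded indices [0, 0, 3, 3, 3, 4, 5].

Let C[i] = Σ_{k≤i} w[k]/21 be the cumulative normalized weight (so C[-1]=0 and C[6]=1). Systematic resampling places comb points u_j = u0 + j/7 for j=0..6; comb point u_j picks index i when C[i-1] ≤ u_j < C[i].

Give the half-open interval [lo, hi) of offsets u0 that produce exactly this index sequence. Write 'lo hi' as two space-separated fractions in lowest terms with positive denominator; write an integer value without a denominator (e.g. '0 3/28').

0 2/21

C = [2/7, 2/7, 2/7, 5/7, 6/7, 20/21, 1]
j=0 picked index 0: u0 ∈ [0, 2/7)
j=1 picked index 0: u0 ∈ [-1/7, 1/7)
j=2 picked index 3: u0 ∈ [0, 3/7)
j=3 picked index 3: u0 ∈ [-1/7, 2/7)
j=4 picked index 3: u0 ∈ [-2/7, 1/7)
j=5 picked index 4: u0 ∈ [0, 1/7)
j=6 picked index 5: u0 ∈ [0, 2/21)
intersection: [0, 2/21)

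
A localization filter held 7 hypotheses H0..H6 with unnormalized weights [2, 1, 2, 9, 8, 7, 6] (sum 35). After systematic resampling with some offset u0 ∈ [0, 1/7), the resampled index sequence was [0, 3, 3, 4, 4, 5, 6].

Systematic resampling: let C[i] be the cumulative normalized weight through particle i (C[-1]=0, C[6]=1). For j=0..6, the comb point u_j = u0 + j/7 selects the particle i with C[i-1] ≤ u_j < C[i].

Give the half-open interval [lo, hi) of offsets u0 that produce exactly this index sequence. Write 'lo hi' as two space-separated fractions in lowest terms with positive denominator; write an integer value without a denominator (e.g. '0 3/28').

C = [2/35, 3/35, 1/7, 2/5, 22/35, 29/35, 1]
j=0 picked index 0: u0 ∈ [0, 2/35)
j=1 picked index 3: u0 ∈ [0, 9/35)
j=2 picked index 3: u0 ∈ [-1/7, 4/35)
j=3 picked index 4: u0 ∈ [-1/35, 1/5)
j=4 picked index 4: u0 ∈ [-6/35, 2/35)
j=5 picked index 5: u0 ∈ [-3/35, 4/35)
j=6 picked index 6: u0 ∈ [-1/35, 1/7)
intersection: [0, 2/35)

0 2/35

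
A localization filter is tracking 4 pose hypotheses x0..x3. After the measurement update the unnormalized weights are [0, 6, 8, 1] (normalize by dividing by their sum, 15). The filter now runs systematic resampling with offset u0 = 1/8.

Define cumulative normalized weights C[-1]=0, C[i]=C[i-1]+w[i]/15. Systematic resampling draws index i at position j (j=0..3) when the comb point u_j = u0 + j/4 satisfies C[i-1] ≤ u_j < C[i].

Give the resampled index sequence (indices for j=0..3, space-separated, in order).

1 1 2 2

C = [0, 2/5, 14/15, 1]
j=0: u_0=1/8 ∈ [0, 2/5) → index 1
j=1: u_1=3/8 ∈ [0, 2/5) → index 1
j=2: u_2=5/8 ∈ [2/5, 14/15) → index 2
j=3: u_3=7/8 ∈ [2/5, 14/15) → index 2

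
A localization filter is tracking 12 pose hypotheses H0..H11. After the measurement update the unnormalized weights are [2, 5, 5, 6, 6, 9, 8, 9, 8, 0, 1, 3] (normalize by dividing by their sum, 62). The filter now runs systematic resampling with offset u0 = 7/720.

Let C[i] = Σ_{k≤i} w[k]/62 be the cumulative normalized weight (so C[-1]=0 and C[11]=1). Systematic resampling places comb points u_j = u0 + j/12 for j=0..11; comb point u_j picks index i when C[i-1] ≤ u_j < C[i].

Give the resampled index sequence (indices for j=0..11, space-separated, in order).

0 1 2 3 4 5 5 6 7 7 8 8

C = [1/31, 7/62, 6/31, 9/31, 12/31, 33/62, 41/62, 25/31, 29/31, 29/31, 59/62, 1]
j=0: u_0=7/720 ∈ [0, 1/31) → index 0
j=1: u_1=67/720 ∈ [1/31, 7/62) → index 1
j=2: u_2=127/720 ∈ [7/62, 6/31) → index 2
j=3: u_3=187/720 ∈ [6/31, 9/31) → index 3
j=4: u_4=247/720 ∈ [9/31, 12/31) → index 4
j=5: u_5=307/720 ∈ [12/31, 33/62) → index 5
j=6: u_6=367/720 ∈ [12/31, 33/62) → index 5
j=7: u_7=427/720 ∈ [33/62, 41/62) → index 6
j=8: u_8=487/720 ∈ [41/62, 25/31) → index 7
j=9: u_9=547/720 ∈ [41/62, 25/31) → index 7
j=10: u_10=607/720 ∈ [25/31, 29/31) → index 8
j=11: u_11=667/720 ∈ [25/31, 29/31) → index 8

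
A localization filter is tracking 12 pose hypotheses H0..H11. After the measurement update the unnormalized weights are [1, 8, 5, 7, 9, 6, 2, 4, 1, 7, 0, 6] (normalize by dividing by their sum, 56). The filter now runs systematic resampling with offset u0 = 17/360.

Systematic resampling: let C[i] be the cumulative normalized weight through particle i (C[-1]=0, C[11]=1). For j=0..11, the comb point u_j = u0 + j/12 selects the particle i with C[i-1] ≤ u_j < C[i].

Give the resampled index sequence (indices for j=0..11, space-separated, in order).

1 1 2 3 4 4 5 5 7 9 9 11

C = [1/56, 9/56, 1/4, 3/8, 15/28, 9/14, 19/28, 3/4, 43/56, 25/28, 25/28, 1]
j=0: u_0=17/360 ∈ [1/56, 9/56) → index 1
j=1: u_1=47/360 ∈ [1/56, 9/56) → index 1
j=2: u_2=77/360 ∈ [9/56, 1/4) → index 2
j=3: u_3=107/360 ∈ [1/4, 3/8) → index 3
j=4: u_4=137/360 ∈ [3/8, 15/28) → index 4
j=5: u_5=167/360 ∈ [3/8, 15/28) → index 4
j=6: u_6=197/360 ∈ [15/28, 9/14) → index 5
j=7: u_7=227/360 ∈ [15/28, 9/14) → index 5
j=8: u_8=257/360 ∈ [19/28, 3/4) → index 7
j=9: u_9=287/360 ∈ [43/56, 25/28) → index 9
j=10: u_10=317/360 ∈ [43/56, 25/28) → index 9
j=11: u_11=347/360 ∈ [25/28, 1) → index 11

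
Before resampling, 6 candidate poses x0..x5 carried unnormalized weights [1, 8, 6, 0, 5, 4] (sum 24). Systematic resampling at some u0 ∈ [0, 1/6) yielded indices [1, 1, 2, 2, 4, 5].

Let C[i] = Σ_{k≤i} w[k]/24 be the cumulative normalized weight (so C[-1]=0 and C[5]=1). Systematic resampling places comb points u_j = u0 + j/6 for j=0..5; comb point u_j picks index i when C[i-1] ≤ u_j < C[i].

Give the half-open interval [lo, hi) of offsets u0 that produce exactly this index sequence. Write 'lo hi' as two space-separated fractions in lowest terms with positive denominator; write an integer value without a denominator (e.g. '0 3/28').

1/24 1/8

C = [1/24, 3/8, 5/8, 5/8, 5/6, 1]
j=0 picked index 1: u0 ∈ [1/24, 3/8)
j=1 picked index 1: u0 ∈ [-1/8, 5/24)
j=2 picked index 2: u0 ∈ [1/24, 7/24)
j=3 picked index 2: u0 ∈ [-1/8, 1/8)
j=4 picked index 4: u0 ∈ [-1/24, 1/6)
j=5 picked index 5: u0 ∈ [0, 1/6)
intersection: [1/24, 1/8)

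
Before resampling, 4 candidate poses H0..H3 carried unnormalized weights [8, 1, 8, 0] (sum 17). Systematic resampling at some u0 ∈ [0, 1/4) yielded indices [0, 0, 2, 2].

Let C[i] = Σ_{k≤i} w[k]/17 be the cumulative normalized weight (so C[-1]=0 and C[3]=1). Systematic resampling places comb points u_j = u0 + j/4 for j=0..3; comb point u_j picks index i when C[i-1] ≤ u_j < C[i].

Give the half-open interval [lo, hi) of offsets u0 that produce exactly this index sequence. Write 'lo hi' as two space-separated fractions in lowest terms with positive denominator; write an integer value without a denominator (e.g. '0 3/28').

1/34 15/68

C = [8/17, 9/17, 1, 1]
j=0 picked index 0: u0 ∈ [0, 8/17)
j=1 picked index 0: u0 ∈ [-1/4, 15/68)
j=2 picked index 2: u0 ∈ [1/34, 1/2)
j=3 picked index 2: u0 ∈ [-15/68, 1/4)
intersection: [1/34, 15/68)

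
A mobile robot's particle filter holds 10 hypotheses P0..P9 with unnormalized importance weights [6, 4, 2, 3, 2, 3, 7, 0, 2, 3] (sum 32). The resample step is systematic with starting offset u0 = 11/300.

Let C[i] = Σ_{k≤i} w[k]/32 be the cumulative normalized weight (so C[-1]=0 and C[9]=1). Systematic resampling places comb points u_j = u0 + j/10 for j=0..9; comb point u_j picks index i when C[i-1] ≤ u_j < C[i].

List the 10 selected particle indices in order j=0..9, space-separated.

0 0 1 2 3 5 6 6 6 9

C = [3/16, 5/16, 3/8, 15/32, 17/32, 5/8, 27/32, 27/32, 29/32, 1]
j=0: u_0=11/300 ∈ [0, 3/16) → index 0
j=1: u_1=41/300 ∈ [0, 3/16) → index 0
j=2: u_2=71/300 ∈ [3/16, 5/16) → index 1
j=3: u_3=101/300 ∈ [5/16, 3/8) → index 2
j=4: u_4=131/300 ∈ [3/8, 15/32) → index 3
j=5: u_5=161/300 ∈ [17/32, 5/8) → index 5
j=6: u_6=191/300 ∈ [5/8, 27/32) → index 6
j=7: u_7=221/300 ∈ [5/8, 27/32) → index 6
j=8: u_8=251/300 ∈ [5/8, 27/32) → index 6
j=9: u_9=281/300 ∈ [29/32, 1) → index 9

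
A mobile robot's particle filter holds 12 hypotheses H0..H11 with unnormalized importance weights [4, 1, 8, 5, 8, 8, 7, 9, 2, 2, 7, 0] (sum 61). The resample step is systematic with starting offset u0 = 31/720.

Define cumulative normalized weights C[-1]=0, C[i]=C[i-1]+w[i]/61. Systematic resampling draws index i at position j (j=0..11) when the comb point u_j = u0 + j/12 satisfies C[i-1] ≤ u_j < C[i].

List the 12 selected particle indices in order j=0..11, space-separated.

0 2 2 3 4 5 5 6 7 7 9 10

C = [4/61, 5/61, 13/61, 18/61, 26/61, 34/61, 41/61, 50/61, 52/61, 54/61, 1, 1]
j=0: u_0=31/720 ∈ [0, 4/61) → index 0
j=1: u_1=91/720 ∈ [5/61, 13/61) → index 2
j=2: u_2=151/720 ∈ [5/61, 13/61) → index 2
j=3: u_3=211/720 ∈ [13/61, 18/61) → index 3
j=4: u_4=271/720 ∈ [18/61, 26/61) → index 4
j=5: u_5=331/720 ∈ [26/61, 34/61) → index 5
j=6: u_6=391/720 ∈ [26/61, 34/61) → index 5
j=7: u_7=451/720 ∈ [34/61, 41/61) → index 6
j=8: u_8=511/720 ∈ [41/61, 50/61) → index 7
j=9: u_9=571/720 ∈ [41/61, 50/61) → index 7
j=10: u_10=631/720 ∈ [52/61, 54/61) → index 9
j=11: u_11=691/720 ∈ [54/61, 1) → index 10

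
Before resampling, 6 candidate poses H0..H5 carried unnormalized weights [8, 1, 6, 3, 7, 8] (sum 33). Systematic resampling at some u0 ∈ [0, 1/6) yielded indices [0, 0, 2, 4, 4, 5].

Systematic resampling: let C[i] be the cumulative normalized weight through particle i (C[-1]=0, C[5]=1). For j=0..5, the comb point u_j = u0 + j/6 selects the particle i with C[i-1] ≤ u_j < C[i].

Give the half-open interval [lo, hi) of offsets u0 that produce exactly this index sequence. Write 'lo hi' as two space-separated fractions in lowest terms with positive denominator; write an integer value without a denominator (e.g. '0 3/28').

1/22 5/66

C = [8/33, 3/11, 5/11, 6/11, 25/33, 1]
j=0 picked index 0: u0 ∈ [0, 8/33)
j=1 picked index 0: u0 ∈ [-1/6, 5/66)
j=2 picked index 2: u0 ∈ [-2/33, 4/33)
j=3 picked index 4: u0 ∈ [1/22, 17/66)
j=4 picked index 4: u0 ∈ [-4/33, 1/11)
j=5 picked index 5: u0 ∈ [-5/66, 1/6)
intersection: [1/22, 5/66)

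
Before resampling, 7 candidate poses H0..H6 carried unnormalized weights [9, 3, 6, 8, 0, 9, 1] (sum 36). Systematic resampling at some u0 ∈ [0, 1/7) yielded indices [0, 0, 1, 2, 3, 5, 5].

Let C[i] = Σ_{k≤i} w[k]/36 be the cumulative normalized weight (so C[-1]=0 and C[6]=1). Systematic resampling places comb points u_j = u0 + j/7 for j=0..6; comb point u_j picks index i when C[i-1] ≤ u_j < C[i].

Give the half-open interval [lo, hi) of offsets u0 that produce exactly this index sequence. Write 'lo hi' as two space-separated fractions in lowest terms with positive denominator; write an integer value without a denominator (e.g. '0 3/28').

1/126 1/21

C = [1/4, 1/3, 1/2, 13/18, 13/18, 35/36, 1]
j=0 picked index 0: u0 ∈ [0, 1/4)
j=1 picked index 0: u0 ∈ [-1/7, 3/28)
j=2 picked index 1: u0 ∈ [-1/28, 1/21)
j=3 picked index 2: u0 ∈ [-2/21, 1/14)
j=4 picked index 3: u0 ∈ [-1/14, 19/126)
j=5 picked index 5: u0 ∈ [1/126, 65/252)
j=6 picked index 5: u0 ∈ [-17/126, 29/252)
intersection: [1/126, 1/21)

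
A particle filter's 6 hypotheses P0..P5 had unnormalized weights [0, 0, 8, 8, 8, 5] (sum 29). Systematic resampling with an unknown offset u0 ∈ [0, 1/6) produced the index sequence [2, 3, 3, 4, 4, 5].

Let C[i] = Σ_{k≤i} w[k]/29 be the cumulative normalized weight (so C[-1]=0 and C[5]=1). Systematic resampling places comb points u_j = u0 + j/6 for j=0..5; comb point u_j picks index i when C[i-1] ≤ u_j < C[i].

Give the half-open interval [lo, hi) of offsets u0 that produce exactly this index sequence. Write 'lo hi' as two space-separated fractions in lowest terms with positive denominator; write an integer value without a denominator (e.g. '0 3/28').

C = [0, 0, 8/29, 16/29, 24/29, 1]
j=0 picked index 2: u0 ∈ [0, 8/29)
j=1 picked index 3: u0 ∈ [19/174, 67/174)
j=2 picked index 3: u0 ∈ [-5/87, 19/87)
j=3 picked index 4: u0 ∈ [3/58, 19/58)
j=4 picked index 4: u0 ∈ [-10/87, 14/87)
j=5 picked index 5: u0 ∈ [-1/174, 1/6)
intersection: [19/174, 14/87)

19/174 14/87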